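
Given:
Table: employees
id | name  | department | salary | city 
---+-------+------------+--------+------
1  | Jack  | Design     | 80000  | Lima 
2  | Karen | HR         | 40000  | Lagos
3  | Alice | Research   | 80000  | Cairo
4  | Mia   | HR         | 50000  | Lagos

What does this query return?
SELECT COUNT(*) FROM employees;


COUNT(*) counts all rows

4


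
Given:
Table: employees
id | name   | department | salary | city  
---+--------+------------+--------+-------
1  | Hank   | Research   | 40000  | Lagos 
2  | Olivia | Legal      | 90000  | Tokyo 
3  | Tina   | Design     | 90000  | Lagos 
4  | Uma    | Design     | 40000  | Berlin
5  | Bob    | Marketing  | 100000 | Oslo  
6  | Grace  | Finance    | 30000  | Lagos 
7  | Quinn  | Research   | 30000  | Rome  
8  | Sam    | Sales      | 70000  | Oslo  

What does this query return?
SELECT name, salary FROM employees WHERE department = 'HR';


Filtering: department = 'HR'
Matching rows: 0

Empty result set (0 rows)


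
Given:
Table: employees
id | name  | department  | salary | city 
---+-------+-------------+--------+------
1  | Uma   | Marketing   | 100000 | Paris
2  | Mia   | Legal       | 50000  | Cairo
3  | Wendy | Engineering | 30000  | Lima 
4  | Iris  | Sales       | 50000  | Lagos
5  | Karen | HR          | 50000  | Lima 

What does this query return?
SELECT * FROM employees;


SELECT * returns all 5 rows with all columns

5 rows:
1, Uma, Marketing, 100000, Paris
2, Mia, Legal, 50000, Cairo
3, Wendy, Engineering, 30000, Lima
4, Iris, Sales, 50000, Lagos
5, Karen, HR, 50000, Lima


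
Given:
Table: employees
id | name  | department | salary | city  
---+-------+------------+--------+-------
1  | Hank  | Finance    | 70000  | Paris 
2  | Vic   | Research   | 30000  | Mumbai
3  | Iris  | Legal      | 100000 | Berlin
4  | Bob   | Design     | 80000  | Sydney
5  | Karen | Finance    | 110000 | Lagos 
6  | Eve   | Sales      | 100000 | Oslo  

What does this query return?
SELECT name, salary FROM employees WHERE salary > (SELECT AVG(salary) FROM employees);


Subquery: AVG(salary) = 81666.67
Filtering: salary > 81666.67
  Iris (100000) -> MATCH
  Karen (110000) -> MATCH
  Eve (100000) -> MATCH


3 rows:
Iris, 100000
Karen, 110000
Eve, 100000


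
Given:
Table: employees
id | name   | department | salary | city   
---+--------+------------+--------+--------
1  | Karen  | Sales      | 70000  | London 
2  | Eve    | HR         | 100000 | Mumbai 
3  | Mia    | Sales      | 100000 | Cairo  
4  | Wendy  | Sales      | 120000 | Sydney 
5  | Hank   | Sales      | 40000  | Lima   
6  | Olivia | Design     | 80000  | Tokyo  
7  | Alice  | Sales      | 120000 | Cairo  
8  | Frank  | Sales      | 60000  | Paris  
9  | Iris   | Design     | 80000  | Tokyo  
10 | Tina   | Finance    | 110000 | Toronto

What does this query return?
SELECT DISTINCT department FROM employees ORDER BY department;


All 'department' values (row order): Sales, HR, Sales, Sales, Sales, Design, Sales, Sales, Design, Finance
Removing duplicates leaves 4 unique value(s).

4 values:
Design
Finance
HR
Sales


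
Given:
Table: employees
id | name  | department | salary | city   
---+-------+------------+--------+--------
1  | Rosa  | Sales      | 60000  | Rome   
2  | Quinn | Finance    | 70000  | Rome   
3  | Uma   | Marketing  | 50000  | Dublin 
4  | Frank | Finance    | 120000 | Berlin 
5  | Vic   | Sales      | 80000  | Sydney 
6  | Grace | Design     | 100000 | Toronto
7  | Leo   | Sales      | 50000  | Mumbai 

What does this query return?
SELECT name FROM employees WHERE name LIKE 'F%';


LIKE 'F%' matches names starting with 'F'
Matching: 1

1 rows:
Frank


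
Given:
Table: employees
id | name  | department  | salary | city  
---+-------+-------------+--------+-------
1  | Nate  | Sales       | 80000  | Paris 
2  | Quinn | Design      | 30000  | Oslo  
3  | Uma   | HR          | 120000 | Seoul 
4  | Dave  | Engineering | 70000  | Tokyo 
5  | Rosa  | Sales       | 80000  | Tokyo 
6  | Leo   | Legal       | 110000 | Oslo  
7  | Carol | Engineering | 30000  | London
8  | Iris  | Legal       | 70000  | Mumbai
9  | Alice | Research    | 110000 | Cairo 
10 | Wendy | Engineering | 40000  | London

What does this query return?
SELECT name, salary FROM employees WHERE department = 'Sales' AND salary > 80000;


Filtering: department = 'Sales' AND salary > 80000
Matching: 0 rows

Empty result set (0 rows)


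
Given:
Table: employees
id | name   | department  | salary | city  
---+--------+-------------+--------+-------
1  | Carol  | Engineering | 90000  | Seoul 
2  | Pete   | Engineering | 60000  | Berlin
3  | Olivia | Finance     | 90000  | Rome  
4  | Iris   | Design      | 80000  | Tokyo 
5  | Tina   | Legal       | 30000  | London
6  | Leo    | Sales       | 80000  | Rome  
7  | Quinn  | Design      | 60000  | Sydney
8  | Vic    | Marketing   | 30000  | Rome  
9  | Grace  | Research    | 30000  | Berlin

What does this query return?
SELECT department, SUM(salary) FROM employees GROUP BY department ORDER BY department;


Summing salary within each department:
  Design: 80000 + 60000 = 140000
  Engineering: 90000 + 60000 = 150000
  Finance: 90000 = 90000
  Legal: 30000 = 30000
  Marketing: 30000 = 30000
  Research: 30000 = 30000
  Sales: 80000 = 80000


7 groups:
Design, 140000
Engineering, 150000
Finance, 90000
Legal, 30000
Marketing, 30000
Research, 30000
Sales, 80000


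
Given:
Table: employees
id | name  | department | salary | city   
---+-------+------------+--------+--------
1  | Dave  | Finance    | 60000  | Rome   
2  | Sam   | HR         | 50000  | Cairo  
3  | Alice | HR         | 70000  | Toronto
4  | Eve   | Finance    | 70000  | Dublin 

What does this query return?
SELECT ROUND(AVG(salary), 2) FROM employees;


SUM(salary) = 250000
COUNT = 4
ROUND(AVG, 2) = ROUND(250000 / 4, 2) = 62500.0

62500.0


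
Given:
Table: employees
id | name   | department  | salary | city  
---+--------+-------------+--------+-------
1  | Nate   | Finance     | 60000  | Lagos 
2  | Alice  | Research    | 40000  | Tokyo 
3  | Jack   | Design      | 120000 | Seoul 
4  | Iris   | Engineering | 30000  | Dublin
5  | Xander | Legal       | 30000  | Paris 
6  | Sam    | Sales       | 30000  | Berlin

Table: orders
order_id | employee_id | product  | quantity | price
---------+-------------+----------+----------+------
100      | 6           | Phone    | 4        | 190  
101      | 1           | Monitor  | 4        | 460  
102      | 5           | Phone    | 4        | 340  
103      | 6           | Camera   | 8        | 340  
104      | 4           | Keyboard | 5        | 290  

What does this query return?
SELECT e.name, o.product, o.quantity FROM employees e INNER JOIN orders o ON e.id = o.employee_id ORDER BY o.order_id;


Joining employees.id = orders.employee_id:
  employee Sam (id=6) -> order Phone
  employee Nate (id=1) -> order Monitor
  employee Xander (id=5) -> order Phone
  employee Sam (id=6) -> order Camera
  employee Iris (id=4) -> order Keyboard


5 rows:
Sam, Phone, 4
Nate, Monitor, 4
Xander, Phone, 4
Sam, Camera, 8
Iris, Keyboard, 5


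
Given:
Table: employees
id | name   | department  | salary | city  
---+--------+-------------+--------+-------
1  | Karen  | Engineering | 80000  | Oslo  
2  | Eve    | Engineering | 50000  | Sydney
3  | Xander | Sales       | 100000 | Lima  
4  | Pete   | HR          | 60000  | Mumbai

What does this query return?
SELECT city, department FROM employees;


Projecting columns: city, department

4 rows:
Oslo, Engineering
Sydney, Engineering
Lima, Sales
Mumbai, HR


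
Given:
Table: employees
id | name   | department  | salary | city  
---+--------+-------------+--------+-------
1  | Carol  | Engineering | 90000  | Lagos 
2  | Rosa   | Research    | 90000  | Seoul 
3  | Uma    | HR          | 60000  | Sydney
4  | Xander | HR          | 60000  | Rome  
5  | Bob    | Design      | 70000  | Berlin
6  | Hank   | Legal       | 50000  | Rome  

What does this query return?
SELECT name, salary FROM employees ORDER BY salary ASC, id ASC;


Sorting by salary ASC, then id ASC for ties

6 rows:
Hank, 50000
Uma, 60000
Xander, 60000
Bob, 70000
Carol, 90000
Rosa, 90000


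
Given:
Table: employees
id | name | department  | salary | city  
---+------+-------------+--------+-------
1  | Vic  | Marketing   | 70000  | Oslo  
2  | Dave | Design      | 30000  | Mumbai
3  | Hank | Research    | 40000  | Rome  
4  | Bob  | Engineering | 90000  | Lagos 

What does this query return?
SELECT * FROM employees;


SELECT * returns all 4 rows with all columns

4 rows:
1, Vic, Marketing, 70000, Oslo
2, Dave, Design, 30000, Mumbai
3, Hank, Research, 40000, Rome
4, Bob, Engineering, 90000, Lagos


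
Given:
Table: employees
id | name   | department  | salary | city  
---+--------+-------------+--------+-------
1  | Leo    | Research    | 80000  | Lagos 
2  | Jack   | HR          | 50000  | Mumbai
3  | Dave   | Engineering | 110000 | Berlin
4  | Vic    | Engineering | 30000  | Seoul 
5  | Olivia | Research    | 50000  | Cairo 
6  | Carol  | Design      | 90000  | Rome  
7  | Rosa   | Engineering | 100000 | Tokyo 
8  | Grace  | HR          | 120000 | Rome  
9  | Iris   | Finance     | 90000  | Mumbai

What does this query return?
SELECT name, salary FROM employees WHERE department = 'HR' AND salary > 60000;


Filtering: department = 'HR' AND salary > 60000
Matching: 1 rows

1 rows:
Grace, 120000


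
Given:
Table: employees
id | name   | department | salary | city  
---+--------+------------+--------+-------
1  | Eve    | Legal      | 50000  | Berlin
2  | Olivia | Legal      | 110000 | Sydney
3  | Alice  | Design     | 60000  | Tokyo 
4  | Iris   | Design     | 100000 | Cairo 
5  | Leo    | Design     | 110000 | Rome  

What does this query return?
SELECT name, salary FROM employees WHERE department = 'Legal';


Filtering: department = 'Legal'
Matching rows: 2

2 rows:
Eve, 50000
Olivia, 110000


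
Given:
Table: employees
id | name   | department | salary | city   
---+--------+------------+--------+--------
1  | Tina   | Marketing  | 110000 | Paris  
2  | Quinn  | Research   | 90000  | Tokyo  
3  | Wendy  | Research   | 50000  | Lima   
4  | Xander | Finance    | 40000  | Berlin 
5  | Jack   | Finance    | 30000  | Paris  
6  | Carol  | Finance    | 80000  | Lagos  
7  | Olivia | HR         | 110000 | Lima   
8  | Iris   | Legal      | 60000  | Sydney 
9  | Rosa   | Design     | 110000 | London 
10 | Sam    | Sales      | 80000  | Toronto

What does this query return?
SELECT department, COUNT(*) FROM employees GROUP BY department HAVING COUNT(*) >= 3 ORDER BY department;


Groups with count >= 3:
  Finance: 3 -> PASS
  Design: 1 -> filtered out
  HR: 1 -> filtered out
  Legal: 1 -> filtered out
  Marketing: 1 -> filtered out
  Research: 2 -> filtered out
  Sales: 1 -> filtered out


1 groups:
Finance, 3


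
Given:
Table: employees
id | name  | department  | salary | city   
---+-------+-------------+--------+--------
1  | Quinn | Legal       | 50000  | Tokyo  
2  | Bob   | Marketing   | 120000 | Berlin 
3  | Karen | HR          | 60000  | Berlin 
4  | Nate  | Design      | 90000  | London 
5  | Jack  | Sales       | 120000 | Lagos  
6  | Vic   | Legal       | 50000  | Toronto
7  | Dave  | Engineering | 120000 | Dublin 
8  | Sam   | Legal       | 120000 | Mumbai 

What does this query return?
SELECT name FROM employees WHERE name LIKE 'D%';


LIKE 'D%' matches names starting with 'D'
Matching: 1

1 rows:
Dave


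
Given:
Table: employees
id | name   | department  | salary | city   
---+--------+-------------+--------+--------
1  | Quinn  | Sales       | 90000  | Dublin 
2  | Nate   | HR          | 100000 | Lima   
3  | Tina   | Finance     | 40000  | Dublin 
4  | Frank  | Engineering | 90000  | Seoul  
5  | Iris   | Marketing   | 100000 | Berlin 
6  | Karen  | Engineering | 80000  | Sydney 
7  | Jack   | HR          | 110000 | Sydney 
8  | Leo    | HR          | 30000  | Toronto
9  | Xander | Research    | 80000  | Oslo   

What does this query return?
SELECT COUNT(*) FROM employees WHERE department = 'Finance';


Counting rows where department = 'Finance'
  Tina -> MATCH


1


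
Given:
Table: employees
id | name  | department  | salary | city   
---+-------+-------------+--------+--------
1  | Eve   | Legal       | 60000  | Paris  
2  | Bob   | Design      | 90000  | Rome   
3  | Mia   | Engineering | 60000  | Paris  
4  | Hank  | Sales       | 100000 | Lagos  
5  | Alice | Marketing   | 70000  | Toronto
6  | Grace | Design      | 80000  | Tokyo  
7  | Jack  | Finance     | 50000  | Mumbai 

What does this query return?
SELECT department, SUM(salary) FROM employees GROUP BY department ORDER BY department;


Summing salary within each department:
  Design: 90000 + 80000 = 170000
  Engineering: 60000 = 60000
  Finance: 50000 = 50000
  Legal: 60000 = 60000
  Marketing: 70000 = 70000
  Sales: 100000 = 100000


6 groups:
Design, 170000
Engineering, 60000
Finance, 50000
Legal, 60000
Marketing, 70000
Sales, 100000


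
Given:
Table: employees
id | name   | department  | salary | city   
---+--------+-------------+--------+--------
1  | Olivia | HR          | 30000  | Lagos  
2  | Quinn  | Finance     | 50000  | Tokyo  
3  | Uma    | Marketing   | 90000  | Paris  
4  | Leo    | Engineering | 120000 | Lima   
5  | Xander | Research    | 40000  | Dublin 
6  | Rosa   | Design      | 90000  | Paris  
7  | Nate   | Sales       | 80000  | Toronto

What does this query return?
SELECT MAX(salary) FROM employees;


Salaries: 30000, 50000, 90000, 120000, 40000, 90000, 80000
MAX = 120000

120000


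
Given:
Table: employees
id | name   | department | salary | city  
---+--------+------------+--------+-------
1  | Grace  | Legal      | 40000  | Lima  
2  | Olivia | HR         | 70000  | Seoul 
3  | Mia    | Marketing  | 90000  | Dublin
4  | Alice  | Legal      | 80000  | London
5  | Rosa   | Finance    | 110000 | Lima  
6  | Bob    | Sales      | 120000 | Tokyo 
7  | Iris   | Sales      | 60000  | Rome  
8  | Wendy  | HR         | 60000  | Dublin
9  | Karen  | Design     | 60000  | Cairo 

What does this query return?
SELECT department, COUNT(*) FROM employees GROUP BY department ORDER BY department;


Assigning each row to its department group:
  Grace -> Legal
  Olivia -> HR
  Mia -> Marketing
  Alice -> Legal
  Rosa -> Finance
  Bob -> Sales
  Iris -> Sales
  Wendy -> HR
  Karen -> Design


6 groups:
Design, 1
Finance, 1
HR, 2
Legal, 2
Marketing, 1
Sales, 2


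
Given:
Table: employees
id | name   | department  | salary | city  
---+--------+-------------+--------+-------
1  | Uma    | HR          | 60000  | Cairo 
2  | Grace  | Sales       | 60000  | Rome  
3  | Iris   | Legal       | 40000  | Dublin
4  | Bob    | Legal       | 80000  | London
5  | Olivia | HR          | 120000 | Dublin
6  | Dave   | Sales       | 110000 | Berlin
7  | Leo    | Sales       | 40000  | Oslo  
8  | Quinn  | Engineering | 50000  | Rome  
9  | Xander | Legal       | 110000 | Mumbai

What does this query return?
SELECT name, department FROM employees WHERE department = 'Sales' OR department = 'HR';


Filtering: department = 'Sales' OR 'HR'
Matching: 5 rows

5 rows:
Uma, HR
Grace, Sales
Olivia, HR
Dave, Sales
Leo, Sales


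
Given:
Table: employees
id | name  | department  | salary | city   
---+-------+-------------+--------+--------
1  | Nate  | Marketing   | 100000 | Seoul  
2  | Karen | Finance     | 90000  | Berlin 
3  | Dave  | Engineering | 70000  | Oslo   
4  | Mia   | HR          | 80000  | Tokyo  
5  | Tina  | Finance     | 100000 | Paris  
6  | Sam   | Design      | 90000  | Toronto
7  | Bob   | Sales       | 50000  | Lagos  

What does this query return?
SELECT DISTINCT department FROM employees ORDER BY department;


All 'department' values (row order): Marketing, Finance, Engineering, HR, Finance, Design, Sales
Removing duplicates leaves 6 unique value(s).

6 values:
Design
Engineering
Finance
HR
Marketing
Sales


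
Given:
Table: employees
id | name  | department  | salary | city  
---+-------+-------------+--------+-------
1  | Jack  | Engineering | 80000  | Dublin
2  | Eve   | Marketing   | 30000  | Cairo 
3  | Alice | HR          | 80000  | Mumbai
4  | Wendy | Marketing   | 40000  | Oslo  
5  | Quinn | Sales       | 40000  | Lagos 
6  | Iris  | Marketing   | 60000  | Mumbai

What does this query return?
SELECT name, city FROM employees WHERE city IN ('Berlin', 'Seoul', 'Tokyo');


Filtering: city IN ('Berlin', 'Seoul', 'Tokyo')
Matching: 0 rows

Empty result set (0 rows)


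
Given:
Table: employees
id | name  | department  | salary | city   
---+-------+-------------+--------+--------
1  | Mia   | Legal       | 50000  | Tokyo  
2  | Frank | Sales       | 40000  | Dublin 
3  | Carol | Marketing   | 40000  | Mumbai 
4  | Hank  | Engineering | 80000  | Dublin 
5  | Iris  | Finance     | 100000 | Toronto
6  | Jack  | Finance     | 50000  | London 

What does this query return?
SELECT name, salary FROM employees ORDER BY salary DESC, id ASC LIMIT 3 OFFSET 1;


Sort by salary DESC (id ASC tiebreak), then skip 1 and take 3
Rows 2 through 4

3 rows:
Hank, 80000
Mia, 50000
Jack, 50000


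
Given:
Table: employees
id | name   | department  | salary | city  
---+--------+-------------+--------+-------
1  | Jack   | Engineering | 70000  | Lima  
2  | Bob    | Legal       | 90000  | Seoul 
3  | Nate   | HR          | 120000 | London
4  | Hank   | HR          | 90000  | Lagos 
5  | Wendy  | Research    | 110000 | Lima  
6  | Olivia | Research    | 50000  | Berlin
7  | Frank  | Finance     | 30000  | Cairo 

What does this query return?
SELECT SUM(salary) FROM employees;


SUM(salary) = 70000 + 90000 + 120000 + 90000 + 110000 + 50000 + 30000 = 560000

560000


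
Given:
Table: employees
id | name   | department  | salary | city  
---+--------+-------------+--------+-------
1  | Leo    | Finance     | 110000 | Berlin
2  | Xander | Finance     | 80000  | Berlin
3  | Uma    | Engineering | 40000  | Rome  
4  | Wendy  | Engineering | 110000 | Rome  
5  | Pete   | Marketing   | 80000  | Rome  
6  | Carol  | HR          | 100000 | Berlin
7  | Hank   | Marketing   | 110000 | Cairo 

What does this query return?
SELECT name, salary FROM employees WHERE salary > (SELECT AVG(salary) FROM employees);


Subquery: AVG(salary) = 90000.0
Filtering: salary > 90000.0
  Leo (110000) -> MATCH
  Wendy (110000) -> MATCH
  Carol (100000) -> MATCH
  Hank (110000) -> MATCH


4 rows:
Leo, 110000
Wendy, 110000
Carol, 100000
Hank, 110000


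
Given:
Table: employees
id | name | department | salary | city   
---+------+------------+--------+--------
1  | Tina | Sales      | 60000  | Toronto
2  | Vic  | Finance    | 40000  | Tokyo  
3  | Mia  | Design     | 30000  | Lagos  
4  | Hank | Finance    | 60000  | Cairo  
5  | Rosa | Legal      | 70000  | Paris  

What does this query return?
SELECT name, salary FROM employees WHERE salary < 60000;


Filtering: salary < 60000
Matching: 2 rows

2 rows:
Vic, 40000
Mia, 30000


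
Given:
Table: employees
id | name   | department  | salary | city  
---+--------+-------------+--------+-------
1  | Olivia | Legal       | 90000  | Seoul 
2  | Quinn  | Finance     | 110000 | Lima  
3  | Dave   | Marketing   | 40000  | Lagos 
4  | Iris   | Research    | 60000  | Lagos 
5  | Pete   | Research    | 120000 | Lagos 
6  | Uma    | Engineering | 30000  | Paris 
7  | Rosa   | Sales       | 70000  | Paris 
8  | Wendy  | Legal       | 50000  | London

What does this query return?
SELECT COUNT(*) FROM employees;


COUNT(*) counts all rows

8


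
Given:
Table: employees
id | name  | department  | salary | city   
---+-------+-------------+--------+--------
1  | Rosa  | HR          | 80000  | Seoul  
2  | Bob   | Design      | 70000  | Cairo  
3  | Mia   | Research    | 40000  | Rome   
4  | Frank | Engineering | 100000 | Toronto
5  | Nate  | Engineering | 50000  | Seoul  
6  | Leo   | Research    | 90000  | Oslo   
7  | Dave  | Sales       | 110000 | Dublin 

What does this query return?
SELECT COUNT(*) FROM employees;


COUNT(*) counts all rows

7


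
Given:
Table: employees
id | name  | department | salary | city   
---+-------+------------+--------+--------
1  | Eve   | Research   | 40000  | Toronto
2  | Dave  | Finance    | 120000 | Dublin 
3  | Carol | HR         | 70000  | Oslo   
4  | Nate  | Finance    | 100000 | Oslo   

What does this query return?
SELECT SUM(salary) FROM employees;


SUM(salary) = 40000 + 120000 + 70000 + 100000 = 330000

330000


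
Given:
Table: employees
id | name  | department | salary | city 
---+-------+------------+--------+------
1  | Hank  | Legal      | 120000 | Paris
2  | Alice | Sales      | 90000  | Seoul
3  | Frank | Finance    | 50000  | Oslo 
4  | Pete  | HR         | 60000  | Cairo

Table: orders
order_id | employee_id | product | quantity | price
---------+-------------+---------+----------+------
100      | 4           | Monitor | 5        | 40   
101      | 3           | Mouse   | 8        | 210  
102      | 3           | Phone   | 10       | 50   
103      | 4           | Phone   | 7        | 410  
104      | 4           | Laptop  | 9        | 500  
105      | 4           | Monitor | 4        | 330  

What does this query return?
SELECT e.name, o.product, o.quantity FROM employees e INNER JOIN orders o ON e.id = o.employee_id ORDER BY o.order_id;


Joining employees.id = orders.employee_id:
  employee Pete (id=4) -> order Monitor
  employee Frank (id=3) -> order Mouse
  employee Frank (id=3) -> order Phone
  employee Pete (id=4) -> order Phone
  employee Pete (id=4) -> order Laptop
  employee Pete (id=4) -> order Monitor


6 rows:
Pete, Monitor, 5
Frank, Mouse, 8
Frank, Phone, 10
Pete, Phone, 7
Pete, Laptop, 9
Pete, Monitor, 4


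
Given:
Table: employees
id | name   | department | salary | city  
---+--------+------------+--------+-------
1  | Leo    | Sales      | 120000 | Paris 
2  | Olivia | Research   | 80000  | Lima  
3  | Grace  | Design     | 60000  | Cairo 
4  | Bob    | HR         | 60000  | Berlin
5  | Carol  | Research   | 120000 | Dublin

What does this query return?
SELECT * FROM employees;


SELECT * returns all 5 rows with all columns

5 rows:
1, Leo, Sales, 120000, Paris
2, Olivia, Research, 80000, Lima
3, Grace, Design, 60000, Cairo
4, Bob, HR, 60000, Berlin
5, Carol, Research, 120000, Dublin


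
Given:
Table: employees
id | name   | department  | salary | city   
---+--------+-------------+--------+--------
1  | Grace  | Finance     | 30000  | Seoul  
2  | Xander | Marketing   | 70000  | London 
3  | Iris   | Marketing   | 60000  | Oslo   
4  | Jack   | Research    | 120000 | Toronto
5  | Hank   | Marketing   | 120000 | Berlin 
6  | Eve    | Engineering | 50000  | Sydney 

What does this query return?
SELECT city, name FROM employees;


Projecting columns: city, name

6 rows:
Seoul, Grace
London, Xander
Oslo, Iris
Toronto, Jack
Berlin, Hank
Sydney, Eve


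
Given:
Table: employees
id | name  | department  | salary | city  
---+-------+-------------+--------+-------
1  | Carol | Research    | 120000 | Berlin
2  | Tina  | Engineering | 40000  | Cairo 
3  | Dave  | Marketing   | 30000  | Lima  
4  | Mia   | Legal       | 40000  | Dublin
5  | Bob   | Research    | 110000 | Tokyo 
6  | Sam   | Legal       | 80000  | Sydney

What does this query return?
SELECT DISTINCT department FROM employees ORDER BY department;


All 'department' values (row order): Research, Engineering, Marketing, Legal, Research, Legal
Removing duplicates leaves 4 unique value(s).

4 values:
Engineering
Legal
Marketing
Research


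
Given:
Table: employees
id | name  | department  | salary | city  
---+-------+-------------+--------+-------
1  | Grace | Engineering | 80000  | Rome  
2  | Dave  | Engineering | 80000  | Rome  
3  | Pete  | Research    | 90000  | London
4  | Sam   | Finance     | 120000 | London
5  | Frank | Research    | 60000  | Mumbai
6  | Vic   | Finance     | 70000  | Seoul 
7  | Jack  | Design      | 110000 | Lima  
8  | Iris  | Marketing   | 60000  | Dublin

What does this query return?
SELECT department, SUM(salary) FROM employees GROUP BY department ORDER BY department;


Summing salary within each department:
  Design: 110000 = 110000
  Engineering: 80000 + 80000 = 160000
  Finance: 120000 + 70000 = 190000
  Marketing: 60000 = 60000
  Research: 90000 + 60000 = 150000


5 groups:
Design, 110000
Engineering, 160000
Finance, 190000
Marketing, 60000
Research, 150000


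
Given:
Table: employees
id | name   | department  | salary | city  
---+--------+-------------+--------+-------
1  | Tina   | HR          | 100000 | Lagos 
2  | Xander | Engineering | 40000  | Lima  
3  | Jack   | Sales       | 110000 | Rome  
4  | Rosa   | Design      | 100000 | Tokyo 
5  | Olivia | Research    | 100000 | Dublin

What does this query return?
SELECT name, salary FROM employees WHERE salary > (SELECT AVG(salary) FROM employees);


Subquery: AVG(salary) = 90000.0
Filtering: salary > 90000.0
  Tina (100000) -> MATCH
  Jack (110000) -> MATCH
  Rosa (100000) -> MATCH
  Olivia (100000) -> MATCH


4 rows:
Tina, 100000
Jack, 110000
Rosa, 100000
Olivia, 100000


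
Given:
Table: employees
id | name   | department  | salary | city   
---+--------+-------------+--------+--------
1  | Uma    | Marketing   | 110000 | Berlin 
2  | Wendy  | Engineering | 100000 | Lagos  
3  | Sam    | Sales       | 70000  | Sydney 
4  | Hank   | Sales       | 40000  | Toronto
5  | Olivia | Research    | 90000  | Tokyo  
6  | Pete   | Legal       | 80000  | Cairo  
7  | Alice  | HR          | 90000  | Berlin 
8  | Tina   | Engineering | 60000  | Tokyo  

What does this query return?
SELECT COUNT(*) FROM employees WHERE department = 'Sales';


Counting rows where department = 'Sales'
  Sam -> MATCH
  Hank -> MATCH


2


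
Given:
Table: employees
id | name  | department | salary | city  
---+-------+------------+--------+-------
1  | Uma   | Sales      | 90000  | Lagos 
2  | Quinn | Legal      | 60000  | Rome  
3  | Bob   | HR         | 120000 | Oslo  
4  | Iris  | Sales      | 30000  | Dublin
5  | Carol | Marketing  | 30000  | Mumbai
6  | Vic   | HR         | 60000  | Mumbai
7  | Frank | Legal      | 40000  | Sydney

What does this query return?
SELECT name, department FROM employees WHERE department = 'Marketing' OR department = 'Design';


Filtering: department = 'Marketing' OR 'Design'
Matching: 1 rows

1 rows:
Carol, Marketing


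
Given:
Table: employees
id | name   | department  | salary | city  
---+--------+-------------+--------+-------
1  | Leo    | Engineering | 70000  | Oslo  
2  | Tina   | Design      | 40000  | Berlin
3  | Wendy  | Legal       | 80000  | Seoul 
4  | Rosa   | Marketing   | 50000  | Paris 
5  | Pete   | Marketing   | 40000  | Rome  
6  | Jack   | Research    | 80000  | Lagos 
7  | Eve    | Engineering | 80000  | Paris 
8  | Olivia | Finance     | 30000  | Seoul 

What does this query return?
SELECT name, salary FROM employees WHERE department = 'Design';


Filtering: department = 'Design'
Matching rows: 1

1 rows:
Tina, 40000


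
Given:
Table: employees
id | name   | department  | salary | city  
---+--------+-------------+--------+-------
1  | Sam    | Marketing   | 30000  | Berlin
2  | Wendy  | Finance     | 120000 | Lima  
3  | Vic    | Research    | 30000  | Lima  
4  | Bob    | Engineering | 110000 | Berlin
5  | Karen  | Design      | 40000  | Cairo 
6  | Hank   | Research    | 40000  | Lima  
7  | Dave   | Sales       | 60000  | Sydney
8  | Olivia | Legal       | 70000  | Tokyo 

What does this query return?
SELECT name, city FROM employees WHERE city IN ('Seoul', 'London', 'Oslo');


Filtering: city IN ('Seoul', 'London', 'Oslo')
Matching: 0 rows

Empty result set (0 rows)


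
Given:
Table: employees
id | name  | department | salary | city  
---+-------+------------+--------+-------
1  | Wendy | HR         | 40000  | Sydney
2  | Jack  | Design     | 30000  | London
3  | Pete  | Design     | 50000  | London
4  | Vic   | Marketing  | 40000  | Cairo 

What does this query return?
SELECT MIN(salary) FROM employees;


Salaries: 40000, 30000, 50000, 40000
MIN = 30000

30000


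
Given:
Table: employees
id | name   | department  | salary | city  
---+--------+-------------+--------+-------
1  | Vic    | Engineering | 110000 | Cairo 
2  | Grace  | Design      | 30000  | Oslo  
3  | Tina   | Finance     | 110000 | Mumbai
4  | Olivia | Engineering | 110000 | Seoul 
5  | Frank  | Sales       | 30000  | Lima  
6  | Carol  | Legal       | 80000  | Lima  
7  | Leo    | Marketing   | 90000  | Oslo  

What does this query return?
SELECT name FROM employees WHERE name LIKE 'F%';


LIKE 'F%' matches names starting with 'F'
Matching: 1

1 rows:
Frank


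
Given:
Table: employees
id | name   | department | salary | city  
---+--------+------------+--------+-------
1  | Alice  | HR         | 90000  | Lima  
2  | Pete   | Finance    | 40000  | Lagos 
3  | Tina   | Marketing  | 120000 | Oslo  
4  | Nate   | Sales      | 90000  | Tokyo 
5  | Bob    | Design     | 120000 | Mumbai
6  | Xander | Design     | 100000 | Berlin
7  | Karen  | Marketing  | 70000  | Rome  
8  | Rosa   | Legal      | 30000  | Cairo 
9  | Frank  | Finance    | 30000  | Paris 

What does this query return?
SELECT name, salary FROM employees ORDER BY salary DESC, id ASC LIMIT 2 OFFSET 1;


Sort by salary DESC (id ASC tiebreak), then skip 1 and take 2
Rows 2 through 3

2 rows:
Bob, 120000
Xander, 100000


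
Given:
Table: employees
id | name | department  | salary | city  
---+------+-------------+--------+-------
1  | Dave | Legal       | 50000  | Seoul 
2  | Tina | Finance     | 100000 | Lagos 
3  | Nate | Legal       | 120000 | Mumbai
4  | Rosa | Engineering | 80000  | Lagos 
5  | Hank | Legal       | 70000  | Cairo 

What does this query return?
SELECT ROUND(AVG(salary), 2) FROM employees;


SUM(salary) = 420000
COUNT = 5
ROUND(AVG, 2) = ROUND(420000 / 5, 2) = 84000.0

84000.0


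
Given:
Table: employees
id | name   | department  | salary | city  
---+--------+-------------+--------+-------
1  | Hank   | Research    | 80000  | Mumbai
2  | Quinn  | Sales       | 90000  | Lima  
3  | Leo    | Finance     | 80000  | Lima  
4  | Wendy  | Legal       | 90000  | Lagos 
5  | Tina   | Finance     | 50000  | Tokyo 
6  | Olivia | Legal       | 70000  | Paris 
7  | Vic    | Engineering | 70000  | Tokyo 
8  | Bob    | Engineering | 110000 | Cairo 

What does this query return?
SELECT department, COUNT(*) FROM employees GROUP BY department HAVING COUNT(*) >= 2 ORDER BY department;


Groups with count >= 2:
  Engineering: 2 -> PASS
  Finance: 2 -> PASS
  Legal: 2 -> PASS
  Research: 1 -> filtered out
  Sales: 1 -> filtered out


3 groups:
Engineering, 2
Finance, 2
Legal, 2


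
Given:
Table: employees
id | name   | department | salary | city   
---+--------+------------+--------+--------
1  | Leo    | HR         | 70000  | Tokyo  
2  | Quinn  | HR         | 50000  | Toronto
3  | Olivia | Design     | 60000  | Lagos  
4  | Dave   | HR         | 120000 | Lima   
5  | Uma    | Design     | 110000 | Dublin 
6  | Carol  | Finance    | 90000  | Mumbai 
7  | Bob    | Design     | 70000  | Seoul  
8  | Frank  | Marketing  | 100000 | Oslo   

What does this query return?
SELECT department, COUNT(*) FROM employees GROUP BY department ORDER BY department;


Assigning each row to its department group:
  Leo -> HR
  Quinn -> HR
  Olivia -> Design
  Dave -> HR
  Uma -> Design
  Carol -> Finance
  Bob -> Design
  Frank -> Marketing


4 groups:
Design, 3
Finance, 1
HR, 3
Marketing, 1


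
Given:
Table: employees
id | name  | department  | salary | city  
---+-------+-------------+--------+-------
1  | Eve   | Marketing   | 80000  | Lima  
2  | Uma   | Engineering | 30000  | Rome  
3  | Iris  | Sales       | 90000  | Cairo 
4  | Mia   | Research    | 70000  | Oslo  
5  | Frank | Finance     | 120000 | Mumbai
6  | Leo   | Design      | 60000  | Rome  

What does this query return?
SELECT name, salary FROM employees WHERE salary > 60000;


Filtering: salary > 60000
Matching: 4 rows

4 rows:
Eve, 80000
Iris, 90000
Mia, 70000
Frank, 120000


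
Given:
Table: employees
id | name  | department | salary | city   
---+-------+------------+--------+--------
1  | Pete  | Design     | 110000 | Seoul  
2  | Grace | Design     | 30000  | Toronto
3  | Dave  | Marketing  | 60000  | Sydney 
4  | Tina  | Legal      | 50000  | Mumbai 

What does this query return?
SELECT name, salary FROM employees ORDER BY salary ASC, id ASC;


Sorting by salary ASC, then id ASC for ties

4 rows:
Grace, 30000
Tina, 50000
Dave, 60000
Pete, 110000


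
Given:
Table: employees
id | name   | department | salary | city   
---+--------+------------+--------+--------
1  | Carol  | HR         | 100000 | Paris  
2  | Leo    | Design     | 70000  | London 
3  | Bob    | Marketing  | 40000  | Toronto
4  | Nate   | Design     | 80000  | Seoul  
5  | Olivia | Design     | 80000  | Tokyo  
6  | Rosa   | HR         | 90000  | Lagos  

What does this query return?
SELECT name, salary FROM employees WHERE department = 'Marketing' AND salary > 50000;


Filtering: department = 'Marketing' AND salary > 50000
Matching: 0 rows

Empty result set (0 rows)


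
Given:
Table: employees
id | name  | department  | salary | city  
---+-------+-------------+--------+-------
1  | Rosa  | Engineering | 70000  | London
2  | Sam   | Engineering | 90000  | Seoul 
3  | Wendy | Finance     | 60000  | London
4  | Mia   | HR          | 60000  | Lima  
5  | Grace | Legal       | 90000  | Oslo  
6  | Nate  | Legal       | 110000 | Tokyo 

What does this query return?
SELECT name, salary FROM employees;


Projecting columns: name, salary

6 rows:
Rosa, 70000
Sam, 90000
Wendy, 60000
Mia, 60000
Grace, 90000
Nate, 110000


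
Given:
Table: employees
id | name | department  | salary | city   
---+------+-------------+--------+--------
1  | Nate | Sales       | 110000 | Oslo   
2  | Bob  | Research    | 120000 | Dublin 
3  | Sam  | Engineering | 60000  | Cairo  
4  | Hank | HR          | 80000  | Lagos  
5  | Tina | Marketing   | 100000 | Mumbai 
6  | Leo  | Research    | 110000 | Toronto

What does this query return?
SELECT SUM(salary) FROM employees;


SUM(salary) = 110000 + 120000 + 60000 + 80000 + 100000 + 110000 = 580000

580000


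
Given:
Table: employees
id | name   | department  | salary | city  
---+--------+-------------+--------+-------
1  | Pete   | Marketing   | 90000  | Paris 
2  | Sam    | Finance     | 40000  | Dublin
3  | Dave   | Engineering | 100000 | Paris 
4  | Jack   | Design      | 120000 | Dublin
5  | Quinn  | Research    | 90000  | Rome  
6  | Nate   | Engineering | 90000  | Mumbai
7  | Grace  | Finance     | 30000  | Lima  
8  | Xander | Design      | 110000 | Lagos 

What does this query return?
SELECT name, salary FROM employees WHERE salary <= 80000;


Filtering: salary <= 80000
Matching: 2 rows

2 rows:
Sam, 40000
Grace, 30000


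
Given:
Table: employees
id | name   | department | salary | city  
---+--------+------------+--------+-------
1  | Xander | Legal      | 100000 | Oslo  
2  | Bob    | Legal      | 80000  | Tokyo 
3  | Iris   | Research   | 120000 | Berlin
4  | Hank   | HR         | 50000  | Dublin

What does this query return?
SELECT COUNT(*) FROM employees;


COUNT(*) counts all rows

4


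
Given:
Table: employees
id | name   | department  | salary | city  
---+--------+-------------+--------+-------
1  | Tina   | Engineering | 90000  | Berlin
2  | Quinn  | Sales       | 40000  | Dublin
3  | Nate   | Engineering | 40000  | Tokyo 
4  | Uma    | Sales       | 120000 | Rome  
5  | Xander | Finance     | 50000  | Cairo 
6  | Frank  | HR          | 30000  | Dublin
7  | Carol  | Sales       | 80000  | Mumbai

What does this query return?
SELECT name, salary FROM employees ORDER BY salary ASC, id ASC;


Sorting by salary ASC, then id ASC for ties

7 rows:
Frank, 30000
Quinn, 40000
Nate, 40000
Xander, 50000
Carol, 80000
Tina, 90000
Uma, 120000


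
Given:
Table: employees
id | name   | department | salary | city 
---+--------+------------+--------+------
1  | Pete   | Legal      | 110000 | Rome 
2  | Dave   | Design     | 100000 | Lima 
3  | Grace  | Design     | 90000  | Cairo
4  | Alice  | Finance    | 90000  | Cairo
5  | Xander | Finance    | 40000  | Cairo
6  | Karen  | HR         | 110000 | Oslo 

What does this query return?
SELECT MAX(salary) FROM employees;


Salaries: 110000, 100000, 90000, 90000, 40000, 110000
MAX = 110000

110000


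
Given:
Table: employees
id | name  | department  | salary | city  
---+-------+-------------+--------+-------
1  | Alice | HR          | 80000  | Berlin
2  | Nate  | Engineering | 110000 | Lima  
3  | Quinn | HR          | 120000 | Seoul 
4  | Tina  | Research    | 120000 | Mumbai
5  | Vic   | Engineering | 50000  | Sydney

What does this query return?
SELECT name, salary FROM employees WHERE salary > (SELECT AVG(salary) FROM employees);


Subquery: AVG(salary) = 96000.0
Filtering: salary > 96000.0
  Nate (110000) -> MATCH
  Quinn (120000) -> MATCH
  Tina (120000) -> MATCH


3 rows:
Nate, 110000
Quinn, 120000
Tina, 120000


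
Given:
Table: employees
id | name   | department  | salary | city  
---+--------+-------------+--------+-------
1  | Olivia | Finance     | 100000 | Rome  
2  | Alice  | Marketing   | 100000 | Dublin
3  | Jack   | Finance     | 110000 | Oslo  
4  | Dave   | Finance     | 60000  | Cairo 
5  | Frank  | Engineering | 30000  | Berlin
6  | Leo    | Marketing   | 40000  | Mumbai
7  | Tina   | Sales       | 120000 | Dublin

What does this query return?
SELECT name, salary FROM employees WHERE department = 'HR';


Filtering: department = 'HR'
Matching rows: 0

Empty result set (0 rows)


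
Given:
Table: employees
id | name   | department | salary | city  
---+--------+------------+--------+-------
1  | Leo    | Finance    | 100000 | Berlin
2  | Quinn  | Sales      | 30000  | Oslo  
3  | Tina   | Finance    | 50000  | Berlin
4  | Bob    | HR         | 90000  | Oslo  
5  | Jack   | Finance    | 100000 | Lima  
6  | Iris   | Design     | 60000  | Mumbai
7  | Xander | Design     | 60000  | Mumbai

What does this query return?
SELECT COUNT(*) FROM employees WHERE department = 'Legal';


Counting rows where department = 'Legal'


0


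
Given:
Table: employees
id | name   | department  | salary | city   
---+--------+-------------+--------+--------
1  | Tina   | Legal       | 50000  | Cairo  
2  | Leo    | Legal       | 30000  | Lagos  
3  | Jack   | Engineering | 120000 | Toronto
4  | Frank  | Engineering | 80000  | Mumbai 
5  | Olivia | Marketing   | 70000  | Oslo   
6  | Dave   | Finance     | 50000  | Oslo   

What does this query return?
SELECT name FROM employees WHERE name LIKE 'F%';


LIKE 'F%' matches names starting with 'F'
Matching: 1

1 rows:
Frank


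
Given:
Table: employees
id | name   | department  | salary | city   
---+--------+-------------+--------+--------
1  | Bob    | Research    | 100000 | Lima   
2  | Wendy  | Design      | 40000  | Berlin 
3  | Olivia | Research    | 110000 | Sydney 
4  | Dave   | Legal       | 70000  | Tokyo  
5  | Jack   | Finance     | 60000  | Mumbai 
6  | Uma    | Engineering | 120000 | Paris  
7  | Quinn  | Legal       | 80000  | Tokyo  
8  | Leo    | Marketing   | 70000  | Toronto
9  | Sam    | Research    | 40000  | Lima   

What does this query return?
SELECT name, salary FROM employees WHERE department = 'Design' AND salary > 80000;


Filtering: department = 'Design' AND salary > 80000
Matching: 0 rows

Empty result set (0 rows)


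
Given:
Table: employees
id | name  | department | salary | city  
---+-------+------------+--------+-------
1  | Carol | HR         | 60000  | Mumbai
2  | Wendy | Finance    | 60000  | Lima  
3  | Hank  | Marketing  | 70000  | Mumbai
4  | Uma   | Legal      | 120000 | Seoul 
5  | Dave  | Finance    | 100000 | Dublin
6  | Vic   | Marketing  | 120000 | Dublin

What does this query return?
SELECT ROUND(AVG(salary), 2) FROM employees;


SUM(salary) = 530000
COUNT = 6
ROUND(AVG, 2) = ROUND(530000 / 6, 2) = 88333.33

88333.33


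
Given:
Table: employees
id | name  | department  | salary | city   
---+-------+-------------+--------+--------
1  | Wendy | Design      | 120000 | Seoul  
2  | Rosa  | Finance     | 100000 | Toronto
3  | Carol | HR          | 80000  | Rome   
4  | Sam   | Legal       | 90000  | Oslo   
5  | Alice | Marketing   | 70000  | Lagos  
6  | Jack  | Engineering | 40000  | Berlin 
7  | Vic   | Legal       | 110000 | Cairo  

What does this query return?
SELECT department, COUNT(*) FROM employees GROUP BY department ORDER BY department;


Assigning each row to its department group:
  Wendy -> Design
  Rosa -> Finance
  Carol -> HR
  Sam -> Legal
  Alice -> Marketing
  Jack -> Engineering
  Vic -> Legal


6 groups:
Design, 1
Engineering, 1
Finance, 1
HR, 1
Legal, 2
Marketing, 1
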